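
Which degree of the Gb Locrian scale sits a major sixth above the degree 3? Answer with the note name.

The scale is Gb Abb Bbb Cb Dbb Ebb Fb.
The degree 3 is Bbb; a major sixth above that is Gb — scale degree 1.

Gb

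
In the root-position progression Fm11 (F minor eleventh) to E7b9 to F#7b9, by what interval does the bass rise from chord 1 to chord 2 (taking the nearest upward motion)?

The roots are F and E.
Counting 7 letters and 11 half steps from F gives a major seventh.

major seventh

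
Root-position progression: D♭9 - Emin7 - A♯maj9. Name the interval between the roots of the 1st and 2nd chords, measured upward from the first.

The roots are D♭ and E.
From D♭ to E: 3 semitones over a second = augmented.

augmented second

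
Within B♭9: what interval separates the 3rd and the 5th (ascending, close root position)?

m3

B♭9: B♭ D F A♭ C.
So we need the interval from D up to F.
From D to F: 3 semitones over a third = minor.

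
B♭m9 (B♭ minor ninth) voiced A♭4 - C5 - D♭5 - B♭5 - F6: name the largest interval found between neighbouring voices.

Adjacent intervals: A♭4→C5 = major third; C5→D♭5 = minor second; D♭5→B♭5 = major sixth; B♭5→F6 = perfect fifth.
The largest is D♭5 to B♭5, a major sixth (9 semitones).

major 6th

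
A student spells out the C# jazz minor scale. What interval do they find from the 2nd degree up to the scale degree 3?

minor second

The scale runs C# D# E F# G# A# B#.
So we need the interval from D# up to E.
2 letter names make it a second; at 1 semitone (a half step narrower than major) the quality is minor.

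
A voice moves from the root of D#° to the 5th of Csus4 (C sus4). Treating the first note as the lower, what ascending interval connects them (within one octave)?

D#° has D# as its root, and Csus4 (C sus4) has G as its 5th.
D# up to G is 4 semitones, a half step narrower than a perfect fourth, so the interval is diminished.

diminished fourth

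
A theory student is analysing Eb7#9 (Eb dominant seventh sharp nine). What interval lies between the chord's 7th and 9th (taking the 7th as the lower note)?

A3

Spelling the chord: Eb G Bb Db F#.
So we need the interval from Db up to F#.
Db up to F# is 5 semitones, a half step wider than a major third, so the interval is augmented.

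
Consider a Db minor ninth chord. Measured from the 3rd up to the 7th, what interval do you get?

P5

Dbm9 (Db minor ninth) is spelled Db–Fb–Ab–Cb–Eb.
That puts Fb below Cb.
Counting 5 letters and 7 half steps from Fb gives a perfect fifth.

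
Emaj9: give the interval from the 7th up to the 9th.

Emaj9: E G# B D# F#.
7th = D#; 9th = F#.
D# up to F# is 3 semitones, a half step narrower than a major third, so the interval is minor.

minor third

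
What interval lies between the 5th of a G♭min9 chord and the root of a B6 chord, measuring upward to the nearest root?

augmented 6th

The 5th of G♭min9 is D♭; the root of B6 is B.
D♭ up to B is 10 semitones, a half step wider than a major sixth, so the interval is augmented.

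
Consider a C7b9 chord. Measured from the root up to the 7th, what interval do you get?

minor seventh

Spelling the chord: C–E–G–B♭–D♭.
That puts C below B♭.
From C to B♭: 10 semitones over a seventh = minor.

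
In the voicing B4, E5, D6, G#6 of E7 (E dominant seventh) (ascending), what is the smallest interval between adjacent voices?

perfect 4th

Adjacent intervals: B4→E5 = perfect fourth; E5→D6 = minor seventh; D6→G#6 = augmented fourth.
The smallest is B4 to E5, a perfect fourth (5 semitones).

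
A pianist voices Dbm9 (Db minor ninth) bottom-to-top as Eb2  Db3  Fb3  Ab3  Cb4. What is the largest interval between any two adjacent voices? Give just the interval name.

m7

Adjacent intervals: Eb2→Db3 = minor seventh; Db3→Fb3 = minor third; Fb3→Ab3 = major third; Ab3→Cb4 = minor third.
The largest is Eb2 to Db3, a minor seventh (10 semitones).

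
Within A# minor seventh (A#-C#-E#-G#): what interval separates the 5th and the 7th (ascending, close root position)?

minor 3rd

The 5th is E# and the 7th is G#.
3 letter names make it a third; at 3 semitones (a half step narrower than major) the quality is minor.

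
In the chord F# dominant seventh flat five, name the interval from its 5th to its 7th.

major third

F#7b5: F# A# C E.
That puts C below E.
From C to E is 4 semitones, exactly the major third.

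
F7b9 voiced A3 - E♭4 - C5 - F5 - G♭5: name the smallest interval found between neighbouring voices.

Adjacent intervals: A3→E♭4 = diminished fifth; E♭4→C5 = major sixth; C5→F5 = perfect fourth; F5→G♭5 = minor second.
The smallest is F5 to G♭5, a minor second (1 semitone).

minor 2nd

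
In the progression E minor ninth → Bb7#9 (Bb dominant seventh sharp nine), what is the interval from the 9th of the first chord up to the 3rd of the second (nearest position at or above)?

E minor ninth has F# as its 9th, and Bb7#9 (Bb dominant seventh sharp nine) has D as its 3rd.
F# up to D is 8 semitones, a half step narrower than a major sixth, so the interval is minor.

m6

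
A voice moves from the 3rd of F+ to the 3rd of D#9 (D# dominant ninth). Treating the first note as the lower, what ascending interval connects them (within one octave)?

augmented sixth

F+ has A as its 3rd, and D#9 (D# dominant ninth) has F## as its 3rd.
6 letter names make it a sixth; at 10 semitones (a half step wider than major) the quality is augmented.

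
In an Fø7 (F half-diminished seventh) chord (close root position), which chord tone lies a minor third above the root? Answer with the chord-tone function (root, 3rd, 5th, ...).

3rd

Spelling the chord: F-Ab-Cb-Eb.
The root is F. A minor third above F is Ab.
Ab is the chord's 3rd.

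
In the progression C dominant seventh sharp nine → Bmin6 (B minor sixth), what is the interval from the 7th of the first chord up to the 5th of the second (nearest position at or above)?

augmented 5th

C dominant seventh sharp nine has Bb as its 7th, and Bmin6 (B minor sixth) has F# as its 5th.
From Bb to F#: 8 semitones over a fifth = augmented.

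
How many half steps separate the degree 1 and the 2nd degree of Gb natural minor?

2

The scale is Gb Ab Bbb Cb Db Ebb Fb.
Gb up to Ab is a major second — 2 semitones.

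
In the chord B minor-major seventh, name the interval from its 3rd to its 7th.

augmented fifth

BmM7 is spelled B D F♯ A♯.
That puts D below A♯.
5 letter names make it a fifth; at 8 semitones (a half step wider than perfect) the quality is augmented.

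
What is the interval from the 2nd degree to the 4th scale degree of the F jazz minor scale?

minor third

Spelling the F jazz minor scale: F G A♭ B♭ C D E.
2nd degree = G; scale degree 4 = B♭.
3 letter names make it a third; at 3 semitones (a half step narrower than major) the quality is minor.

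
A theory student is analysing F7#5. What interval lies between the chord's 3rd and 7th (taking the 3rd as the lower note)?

Faug7 is spelled F A C# Eb.
So we need the interval from A up to Eb.
A up to Eb is 6 semitones, a half step narrower than a perfect fifth, so the interval is diminished.

diminished fifth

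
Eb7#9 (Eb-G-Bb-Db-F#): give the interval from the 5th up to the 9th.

augmented 5th

That puts Bb below F#.
5 letter names make it a fifth; at 8 semitones (a half step wider than perfect) the quality is augmented.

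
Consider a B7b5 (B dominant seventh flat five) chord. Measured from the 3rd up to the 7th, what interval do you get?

diminished fifth

B7b5 (B dominant seventh flat five) is spelled B-D♯-F-A.
3rd = D♯; 7th = A.
From D♯ to A: 6 semitones over a fifth = diminished.
That tritone between 3rd and 7th is what gives the dominant seventh its pull toward resolution.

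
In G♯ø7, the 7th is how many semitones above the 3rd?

The chord tones of G♯ half-diminished seventh are G♯–B–D–F♯.
B to F♯ is a perfect fifth: 7 semitones.

7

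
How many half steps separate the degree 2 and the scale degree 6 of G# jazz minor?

The scale is G# A# B C# D# E# F##.
A# up to E# is a perfect fifth — 7 semitones.

7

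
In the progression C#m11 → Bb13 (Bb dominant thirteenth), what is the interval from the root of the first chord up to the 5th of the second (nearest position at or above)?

C#m11 has C# as its root, and Bb13 (Bb dominant thirteenth) has F as its 5th.
C# up to F is 4 semitones, a half step narrower than a perfect fourth, so the interval is diminished.

diminished fourth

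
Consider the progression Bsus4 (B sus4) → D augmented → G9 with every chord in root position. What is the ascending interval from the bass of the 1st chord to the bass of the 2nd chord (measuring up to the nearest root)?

minor third

The roots are B and D.
B up to D is 3 semitones, a half step narrower than a major third, so the interval is minor.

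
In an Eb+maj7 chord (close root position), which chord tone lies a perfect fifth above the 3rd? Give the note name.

D

Eb+maj7: Eb, G, B, D.
The 3rd is G. A perfect fifth above G is D.
D is the chord's 7th.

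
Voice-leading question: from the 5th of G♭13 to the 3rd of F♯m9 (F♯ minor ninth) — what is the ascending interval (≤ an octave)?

G♭13 has D♭ as its 5th, and F♯m9 (F♯ minor ninth) has A as its 3rd.
D♭ up to A is 8 semitones, a half step wider than a perfect fifth, so the interval is augmented.

A5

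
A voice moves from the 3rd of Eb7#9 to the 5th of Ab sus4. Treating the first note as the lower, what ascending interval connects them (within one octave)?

minor sixth

Eb7#9 has G as its 3rd, and Ab sus4 has Eb as its 5th.
From G to Eb: 8 semitones over a sixth = minor.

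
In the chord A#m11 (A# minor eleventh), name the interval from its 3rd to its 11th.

A# minor eleventh: A# C# E# G# B# D#.
That puts C# below D#.
C# up to D# spans 9 letter names and 14 semitones — a major ninth.

major ninth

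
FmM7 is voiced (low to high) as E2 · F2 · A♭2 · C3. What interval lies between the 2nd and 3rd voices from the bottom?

minor third

Those voices are F2 and A♭2.
3 letter names make it a third; at 3 semitones (a half step narrower than major) the quality is minor.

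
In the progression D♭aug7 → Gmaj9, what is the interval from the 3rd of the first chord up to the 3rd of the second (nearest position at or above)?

augmented 4th

D♭aug7 has F as its 3rd, and Gmaj9 has B as its 3rd.
F up to B is 6 semitones, a half step wider than a perfect fourth, so the interval is augmented.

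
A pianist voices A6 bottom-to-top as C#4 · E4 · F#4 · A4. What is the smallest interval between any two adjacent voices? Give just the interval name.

major 2nd

Adjacent intervals: C#4→E4 = minor third; E4→F#4 = major second; F#4→A4 = minor third.
The smallest is E4 to F#4, a major second (2 semitones).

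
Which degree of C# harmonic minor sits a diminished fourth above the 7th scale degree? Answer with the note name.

The scale is C# D# E F# G# A B#.
The 7th scale degree is B#; a diminished fourth above that is E — scale degree 3.

E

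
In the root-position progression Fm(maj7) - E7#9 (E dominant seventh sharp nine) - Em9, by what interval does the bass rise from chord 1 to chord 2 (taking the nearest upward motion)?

The roots are F and E.
F up to E spans 7 letter names and 11 semitones — a major seventh.

major seventh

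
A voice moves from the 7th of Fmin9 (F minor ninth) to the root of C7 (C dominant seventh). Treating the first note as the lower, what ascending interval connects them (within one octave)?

The 7th of Fmin9 (F minor ninth) is Eb; the root of C7 (C dominant seventh) is C.
Eb up to C spans 6 letter names and 9 semitones — a major sixth.

M6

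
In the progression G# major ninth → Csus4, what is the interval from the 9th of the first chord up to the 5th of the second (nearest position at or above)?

G# major ninth has A# as its 9th, and Csus4 has G as its 5th.
A# up to G is 9 semitones, a whole step narrower than a major seventh, so the interval is diminished.

diminished 7th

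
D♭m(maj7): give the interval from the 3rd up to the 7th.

augmented fifth

D♭mM7 is spelled D♭-F♭-A♭-C.
That puts F♭ below C.
F♭ up to C is 8 semitones, a half step wider than a perfect fifth, so the interval is augmented.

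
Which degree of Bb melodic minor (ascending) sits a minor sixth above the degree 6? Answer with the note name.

The scale is Bb C Db Eb F G A.
The degree 6 is G; a minor sixth above that is Eb — scale degree 4.

Eb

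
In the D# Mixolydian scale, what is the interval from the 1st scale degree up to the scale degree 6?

D# mixolydian: D# E# F## G# A# B# C#.
The 1st scale degree is D# and the scale degree 6 is B#.
Counting 6 letters and 9 half steps from D# gives a major sixth.

major sixth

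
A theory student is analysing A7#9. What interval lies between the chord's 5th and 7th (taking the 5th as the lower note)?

m3

The chord tones of A7#9 are A–C#–E–G–B#.
5th = E; 7th = G.
From E to G: 3 semitones over a third = minor.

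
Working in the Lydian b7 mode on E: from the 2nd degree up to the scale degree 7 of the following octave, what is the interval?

m13

E lydian dominant: E F# G# A# B C# D.
The 2nd degree is F# and the scale degree 7 (up an octave) is D.
F# up to D is 20 semitones, a half step narrower than a major thirteenth, so the interval is minor.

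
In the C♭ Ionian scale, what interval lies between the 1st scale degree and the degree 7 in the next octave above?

M14

Spelling the C♭ Ionian scale: C♭ D♭ E♭ F♭ G♭ A♭ B♭.
1st scale degree = C♭; degree 7 (up an octave) = B♭.
C♭ up to B♭ spans 14 letter names and 23 semitones — a major fourteenth.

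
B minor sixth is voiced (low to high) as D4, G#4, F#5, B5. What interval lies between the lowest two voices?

augmented fourth

Those voices are D4 and G#4.
4 letter names make it a fourth; at 6 semitones (a half step wider than perfect) the quality is augmented.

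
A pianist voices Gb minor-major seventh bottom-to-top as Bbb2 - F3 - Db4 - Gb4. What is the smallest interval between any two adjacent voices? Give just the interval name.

Adjacent intervals: Bbb2→F3 = augmented fifth; F3→Db4 = minor sixth; Db4→Gb4 = perfect fourth.
The smallest is Db4 to Gb4, a perfect fourth (5 semitones).

perfect fourth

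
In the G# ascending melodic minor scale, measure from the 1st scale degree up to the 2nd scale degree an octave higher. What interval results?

major ninth

The scale runs G# A# B C# D# E# F##.
1st scale degree = G#; degree 2 (up an octave) = A#.
From G# to A# is 14 semitones, exactly the major ninth.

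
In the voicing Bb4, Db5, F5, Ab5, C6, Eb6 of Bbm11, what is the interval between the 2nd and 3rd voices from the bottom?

Those voices are Db5 and F5.
Db up to F spans 3 letter names and 4 semitones — a major third.

major third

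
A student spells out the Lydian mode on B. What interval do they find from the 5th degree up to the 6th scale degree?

major second

B lydian: B C# D# E# F# G# A#.
So we need the interval from F# up to G#.
From F# to G# is 2 semitones, exactly the major second.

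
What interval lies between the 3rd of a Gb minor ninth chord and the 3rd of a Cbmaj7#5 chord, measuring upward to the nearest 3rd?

augmented fourth

The 3rd of Gb minor ninth is Bbb; the 3rd of Cbmaj7#5 is Eb.
Bbb up to Eb is 6 semitones, a half step wider than a perfect fourth, so the interval is augmented.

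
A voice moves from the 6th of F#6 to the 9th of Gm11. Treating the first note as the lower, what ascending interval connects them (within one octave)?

The 6th of F#6 is D#; the 9th of Gm11 is A.
D# up to A is 6 semitones, a half step narrower than a perfect fifth, so the interval is diminished.

diminished 5th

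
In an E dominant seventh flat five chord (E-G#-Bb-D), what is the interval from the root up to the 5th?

diminished fifth

So we need the interval from E up to Bb.
E up to Bb is 6 semitones, a half step narrower than a perfect fifth, so the interval is diminished.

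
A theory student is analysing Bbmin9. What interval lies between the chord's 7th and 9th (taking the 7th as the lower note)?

M3

Spelling the chord: Bb, Db, F, Ab, C.
So we need the interval from Ab up to C.
Counting 3 letters and 4 half steps from Ab gives a major third.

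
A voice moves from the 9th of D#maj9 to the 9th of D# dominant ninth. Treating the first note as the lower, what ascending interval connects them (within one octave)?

D#maj9 has E# as its 9th, and D# dominant ninth has E# as its 9th.
E# up to E# spans 1 letter names and 0 semitones — a perfect unison.

perfect 1st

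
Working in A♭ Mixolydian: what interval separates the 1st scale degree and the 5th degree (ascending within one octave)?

perfect fifth

Spelling A♭ Mixolydian: A♭ B♭ C D♭ E♭ F G♭.
So we need the interval from A♭ up to E♭.
From A♭ to E♭ is 7 semitones, exactly the perfect fifth.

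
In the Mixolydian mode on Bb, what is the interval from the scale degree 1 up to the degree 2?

major second

Spelling the Mixolydian mode on Bb: Bb C D Eb F G Ab.
Scale degree 1 = Bb; scale degree 2 = C.
Counting 2 letters and 2 half steps from Bb gives a major second.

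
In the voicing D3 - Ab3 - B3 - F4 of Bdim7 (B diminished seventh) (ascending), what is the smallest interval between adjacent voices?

augmented second

Adjacent intervals: D3→Ab3 = diminished fifth; Ab3→B3 = augmented second; B3→F4 = diminished fifth.
The smallest is Ab3 to B3, an augmented second (3 semitones).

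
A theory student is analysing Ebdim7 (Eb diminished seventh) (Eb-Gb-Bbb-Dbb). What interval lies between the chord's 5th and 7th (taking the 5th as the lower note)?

minor 3rd

That puts Bbb below Dbb.
From Bbb to Dbb: 3 semitones over a third = minor.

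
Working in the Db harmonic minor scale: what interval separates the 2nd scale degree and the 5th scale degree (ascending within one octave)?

perfect 4th

Spelling the Db harmonic minor scale: Db Eb Fb Gb Ab Bbb C.
The 2nd scale degree is Eb and the scale degree 5 is Ab.
Eb up to Ab spans 4 letter names and 5 semitones — a perfect fourth.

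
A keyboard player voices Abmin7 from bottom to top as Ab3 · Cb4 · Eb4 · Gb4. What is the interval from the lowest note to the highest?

The outer voices are Ab3 and Gb4.
7 letter names make it a seventh; at 10 semitones (a half step narrower than major) the quality is minor.

m7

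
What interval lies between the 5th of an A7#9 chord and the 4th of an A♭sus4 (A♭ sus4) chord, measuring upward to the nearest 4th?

The 5th of A7#9 is E; the 4th of A♭sus4 (A♭ sus4) is D♭.
7 letter names make it a seventh; at 9 semitones (a whole step narrower than major) the quality is diminished.

d7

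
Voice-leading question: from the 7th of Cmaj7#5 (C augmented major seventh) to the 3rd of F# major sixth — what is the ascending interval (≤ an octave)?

Cmaj7#5 (C augmented major seventh) has B as its 7th, and F# major sixth has A# as its 3rd.
B up to A# spans 7 letter names and 11 semitones — a major seventh.

major seventh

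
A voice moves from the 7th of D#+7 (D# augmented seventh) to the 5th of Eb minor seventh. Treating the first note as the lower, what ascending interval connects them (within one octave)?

The 7th of D#+7 (D# augmented seventh) is C#; the 5th of Eb minor seventh is Bb.
7 letter names make it a seventh; at 9 semitones (a whole step narrower than major) the quality is diminished.

d7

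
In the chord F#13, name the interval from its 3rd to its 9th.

The chord tones of F#13 (F# dominant thirteenth) are F#–A#–C#–E–G#–D#.
The 3rd is A# and the 9th is G#.
From A# to G#: 10 semitones over a seventh = minor.

minor seventh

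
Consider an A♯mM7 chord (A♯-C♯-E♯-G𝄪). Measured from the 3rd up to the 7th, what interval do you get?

augmented fifth

So we need the interval from C♯ up to G𝄪.
C♯ up to G𝄪 is 8 semitones, a half step wider than a perfect fifth, so the interval is augmented.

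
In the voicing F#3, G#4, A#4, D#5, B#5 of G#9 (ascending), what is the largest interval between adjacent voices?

Adjacent intervals: F#3→G#4 = major ninth; G#4→A#4 = major second; A#4→D#5 = perfect fourth; D#5→B#5 = major sixth.
The largest is F#3 to G#4, a major ninth (14 semitones).

major ninth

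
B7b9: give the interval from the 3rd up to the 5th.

B7b9: B-D♯-F♯-A-C.
So we need the interval from D♯ up to F♯.
From D♯ to F♯: 3 semitones over a third = minor.

minor third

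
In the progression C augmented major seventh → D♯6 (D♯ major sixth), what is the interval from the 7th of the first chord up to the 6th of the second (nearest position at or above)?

augmented unison

The 7th of C augmented major seventh is B; the 6th of D♯6 (D♯ major sixth) is B♯.
1 letter names make it a unison; at 1 semitone (a half step wider than perfect) the quality is augmented.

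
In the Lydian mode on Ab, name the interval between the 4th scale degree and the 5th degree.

minor second

Ab lydian: Ab Bb C D Eb F G.
4th scale degree = D; scale degree 5 = Eb.
D up to Eb is 1 semitone, a half step narrower than a major second, so the interval is minor.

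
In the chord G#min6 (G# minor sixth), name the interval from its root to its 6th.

G#min6 (G# minor sixth): G#, B, D#, E#.
So we need the interval from G# up to E#.
Counting 6 letters and 9 half steps from G# gives a major sixth.

major sixth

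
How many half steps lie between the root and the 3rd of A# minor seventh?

Spelling the chord: A#-C#-E#-G#.
A# to C# is a minor third: 3 semitones.

3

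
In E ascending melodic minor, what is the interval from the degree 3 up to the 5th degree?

The scale runs E F# G A B C# D#.
That puts G below B.
Counting 3 letters and 4 half steps from G gives a major third.

major third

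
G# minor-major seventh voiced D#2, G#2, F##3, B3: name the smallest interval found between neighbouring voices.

Adjacent intervals: D#2→G#2 = perfect fourth; G#2→F##3 = major seventh; F##3→B3 = diminished fourth.
The smallest is F##3 to B3, a diminished fourth (4 semitones).

diminished fourth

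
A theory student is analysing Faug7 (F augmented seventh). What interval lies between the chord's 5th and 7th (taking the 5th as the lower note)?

The chord tones of Faug7 are F–A–C#–Eb.
5th = C#; 7th = Eb.
From C# to Eb: 2 semitones over a third = diminished.

diminished third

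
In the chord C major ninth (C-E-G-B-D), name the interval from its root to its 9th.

major 9th

That puts C below D.
Counting 9 letters and 14 half steps from C gives a major ninth.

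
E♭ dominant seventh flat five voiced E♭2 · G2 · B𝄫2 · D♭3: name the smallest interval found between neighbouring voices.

Adjacent intervals: E♭2→G2 = major third; G2→B𝄫2 = diminished third; B𝄫2→D♭3 = major third.
The smallest is G2 to B𝄫2, a diminished third (2 semitones).

diminished third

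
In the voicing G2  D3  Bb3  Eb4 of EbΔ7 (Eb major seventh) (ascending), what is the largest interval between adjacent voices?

Adjacent intervals: G2→D3 = perfect fifth; D3→Bb3 = minor sixth; Bb3→Eb4 = perfect fourth.
The largest is D3 to Bb3, a minor sixth (8 semitones).

m6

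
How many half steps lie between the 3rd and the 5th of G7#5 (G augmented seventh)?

4

G+7 (G augmented seventh): G B D♯ F.
B to D♯ is a major third: 4 semitones.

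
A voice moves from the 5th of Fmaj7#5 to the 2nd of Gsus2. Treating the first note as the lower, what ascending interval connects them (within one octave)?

minor sixth

Fmaj7#5 has C# as its 5th, and Gsus2 has A as its 2nd.
C# up to A is 8 semitones, a half step narrower than a major sixth, so the interval is minor.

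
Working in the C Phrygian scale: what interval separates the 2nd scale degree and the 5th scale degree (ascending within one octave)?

C phrygian: C Db Eb F G Ab Bb.
The 2nd scale degree is Db and the degree 5 is G.
Db up to G is 6 semitones, a half step wider than a perfect fourth, so the interval is augmented.

augmented fourth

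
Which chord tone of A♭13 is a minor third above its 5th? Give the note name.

Spelling the chord: A♭, C, E♭, G♭, B♭, F.
The 5th is E♭. A minor third above E♭ is G♭.
G♭ is the chord's 7th.

Gb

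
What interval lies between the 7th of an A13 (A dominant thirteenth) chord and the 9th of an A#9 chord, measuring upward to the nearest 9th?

augmented 3rd

The 7th of A13 (A dominant thirteenth) is G; the 9th of A#9 is B#.
3 letter names make it a third; at 5 semitones (a half step wider than major) the quality is augmented.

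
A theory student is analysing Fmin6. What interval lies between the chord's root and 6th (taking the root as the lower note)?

major 6th

Fmin6: F-A♭-C-D.
Root = F; 6th = D.
F up to D spans 6 letter names and 9 semitones — a major sixth.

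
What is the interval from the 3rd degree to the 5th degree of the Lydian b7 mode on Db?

The scale runs Db Eb F G Ab Bb Cb.
So we need the interval from F up to Ab.
From F to Ab: 3 semitones over a third = minor.

minor third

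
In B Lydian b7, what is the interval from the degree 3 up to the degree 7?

B lydian dominant: B C# D# E# F# G# A.
The degree 3 is D# and the degree 7 is A.
D# up to A is 6 semitones, a half step narrower than a perfect fifth, so the interval is diminished.

diminished fifth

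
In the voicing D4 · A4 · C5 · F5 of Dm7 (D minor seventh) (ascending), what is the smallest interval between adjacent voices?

minor 3rd

Adjacent intervals: D4→A4 = perfect fifth; A4→C5 = minor third; C5→F5 = perfect fourth.
The smallest is A4 to C5, a minor third (3 semitones).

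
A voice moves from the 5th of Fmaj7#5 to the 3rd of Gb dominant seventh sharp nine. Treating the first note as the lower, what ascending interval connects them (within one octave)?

Fmaj7#5 has C# as its 5th, and Gb dominant seventh sharp nine has Bb as its 3rd.
C# up to Bb is 9 semitones, a whole step narrower than a major seventh, so the interval is diminished.

d7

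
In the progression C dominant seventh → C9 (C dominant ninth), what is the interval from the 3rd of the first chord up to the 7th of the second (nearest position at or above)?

d5

The 3rd of C dominant seventh is E; the 7th of C9 (C dominant ninth) is Bb.
5 letter names make it a fifth; at 6 semitones (a half step narrower than perfect) the quality is diminished.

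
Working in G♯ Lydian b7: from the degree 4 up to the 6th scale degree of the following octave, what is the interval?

minor tenth

G♯ lydian dominant: G♯ A♯ B♯ C𝄪 D♯ E♯ F♯.
So we need the interval from C𝄪 up to E♯.
10 letter names make it a tenth; at 15 semitones (a half step narrower than major) the quality is minor.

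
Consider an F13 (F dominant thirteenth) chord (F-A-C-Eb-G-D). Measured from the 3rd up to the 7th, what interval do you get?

diminished fifth

So we need the interval from A up to Eb.
5 letter names make it a fifth; at 6 semitones (a half step narrower than perfect) the quality is diminished.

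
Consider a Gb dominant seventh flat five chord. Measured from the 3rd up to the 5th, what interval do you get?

diminished third

The chord tones of Gb7b5 (Gb dominant seventh flat five) are Gb, Bb, Dbb, Fb.
That puts Bb below Dbb.
Bb up to Dbb is 2 semitones, a whole step narrower than a major third, so the interval is diminished.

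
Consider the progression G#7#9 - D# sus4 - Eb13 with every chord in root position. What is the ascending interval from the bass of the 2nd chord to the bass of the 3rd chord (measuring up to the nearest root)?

The roots are D# and Eb.
D# up to Eb is 0 semitones, a whole step narrower than a major second, so the interval is diminished.

diminished second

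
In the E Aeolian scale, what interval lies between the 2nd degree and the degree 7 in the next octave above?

Spelling the E Aeolian scale: E F# G A B C D.
2nd degree = F#; scale degree 7 (up an octave) = D.
13 letter names make it a thirteenth; at 20 semitones (a half step narrower than major) the quality is minor.

minor 13th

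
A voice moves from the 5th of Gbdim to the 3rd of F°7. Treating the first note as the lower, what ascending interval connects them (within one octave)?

augmented fifth

Gbdim has Dbb as its 5th, and F°7 has Ab as its 3rd.
Dbb up to Ab is 8 semitones, a half step wider than a perfect fifth, so the interval is augmented.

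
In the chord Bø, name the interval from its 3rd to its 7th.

Spelling the chord: B–D–F–A.
3rd = D; 7th = A.
D up to A spans 5 letter names and 7 semitones — a perfect fifth.

perfect fifth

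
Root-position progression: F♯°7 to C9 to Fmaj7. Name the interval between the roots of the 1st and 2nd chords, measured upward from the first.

diminished fifth

The roots are F♯ and C.
5 letter names make it a fifth; at 6 semitones (a half step narrower than perfect) the quality is diminished.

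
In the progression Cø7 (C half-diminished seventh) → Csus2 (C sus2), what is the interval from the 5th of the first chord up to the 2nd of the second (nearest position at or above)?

The 5th of Cø7 (C half-diminished seventh) is G♭; the 2nd of Csus2 (C sus2) is D.
From G♭ to D: 8 semitones over a fifth = augmented.

augmented 5th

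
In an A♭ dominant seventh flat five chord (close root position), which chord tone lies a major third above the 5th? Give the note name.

Gb

A♭7b5 is spelled A♭, C, E𝄫, G♭.
The 5th is E𝄫. A major third above E𝄫 is G♭.
G♭ is the chord's 7th.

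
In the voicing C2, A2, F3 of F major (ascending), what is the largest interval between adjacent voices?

M6

Adjacent intervals: C2→A2 = major sixth; A2→F3 = minor sixth.
The largest is C2 to A2, a major sixth (9 semitones).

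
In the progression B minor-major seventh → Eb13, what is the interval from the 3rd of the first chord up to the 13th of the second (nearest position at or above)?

m7

The 3rd of B minor-major seventh is D; the 13th of Eb13 is C.
7 letter names make it a seventh; at 10 semitones (a half step narrower than major) the quality is minor.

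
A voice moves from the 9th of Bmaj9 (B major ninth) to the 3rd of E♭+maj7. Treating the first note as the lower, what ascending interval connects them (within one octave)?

Bmaj9 (B major ninth) has C♯ as its 9th, and E♭+maj7 has G as its 3rd.
C♯ up to G is 6 semitones, a half step narrower than a perfect fifth, so the interval is diminished.

diminished fifth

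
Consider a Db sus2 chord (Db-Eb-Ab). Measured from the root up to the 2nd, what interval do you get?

Root = Db; 2nd = Eb.
Counting 2 letters and 2 half steps from Db gives a major second.

major second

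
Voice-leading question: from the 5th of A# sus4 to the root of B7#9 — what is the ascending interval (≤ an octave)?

diminished fifth

The 5th of A# sus4 is E#; the root of B7#9 is B.
5 letter names make it a fifth; at 6 semitones (a half step narrower than perfect) the quality is diminished.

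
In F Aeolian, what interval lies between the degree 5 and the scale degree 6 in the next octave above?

minor ninth

The scale runs F G Ab Bb C Db Eb.
So we need the interval from C up to Db.
9 letter names make it a ninth; at 13 semitones (a half step narrower than major) the quality is minor.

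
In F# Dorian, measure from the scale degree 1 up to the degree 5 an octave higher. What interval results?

perfect twelfth

F# dorian: F# G# A B C# D# E.
The scale degree 1 is F# and the 5th degree (up an octave) is C#.
Counting 12 letters and 19 half steps from F# gives a perfect twelfth.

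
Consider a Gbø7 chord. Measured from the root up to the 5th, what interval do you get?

Gbm7b5 is spelled Gb Bbb Dbb Fb.
Root = Gb; 5th = Dbb.
Gb up to Dbb is 6 semitones, a half step narrower than a perfect fifth, so the interval is diminished.

diminished fifth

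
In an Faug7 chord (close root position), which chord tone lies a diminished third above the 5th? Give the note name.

Spelling the chord: F, A, C#, Eb.
The 5th is C#. A diminished third above C# is Eb.
Eb is the chord's 7th.

Eb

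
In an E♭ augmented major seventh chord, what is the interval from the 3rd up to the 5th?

M3

E♭+maj7 (E♭ augmented major seventh): E♭-G-B-D.
So we need the interval from G up to B.
From G to B is 4 semitones, exactly the major third.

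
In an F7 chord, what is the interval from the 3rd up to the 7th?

diminished fifth

Spelling the chord: F A C E♭.
3rd = A; 7th = E♭.
A up to E♭ is 6 semitones, a half step narrower than a perfect fifth, so the interval is diminished.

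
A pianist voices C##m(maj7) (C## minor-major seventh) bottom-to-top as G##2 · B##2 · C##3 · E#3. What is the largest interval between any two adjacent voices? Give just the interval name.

major third

Adjacent intervals: G##2→B##2 = major third; B##2→C##3 = minor second; C##3→E#3 = minor third.
The largest is G##2 to B##2, a major third (4 semitones).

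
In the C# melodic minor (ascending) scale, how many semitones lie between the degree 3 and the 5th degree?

4

The scale is C# D# E F# G# A# B#.
E up to G# is a major third — 4 semitones.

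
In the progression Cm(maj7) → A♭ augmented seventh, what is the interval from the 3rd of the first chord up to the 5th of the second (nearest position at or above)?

augmented unison

The 3rd of Cm(maj7) is E♭; the 5th of A♭ augmented seventh is E.
From E♭ to E: 1 semitone over a unison = augmented.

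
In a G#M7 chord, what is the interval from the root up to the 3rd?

major third

G# major seventh is spelled G# B# D# F##.
So we need the interval from G# up to B#.
Counting 3 letters and 4 half steps from G# gives a major third.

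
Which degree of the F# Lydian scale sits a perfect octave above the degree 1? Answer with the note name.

The scale is F# G# A# B# C# D# E#.
The degree 1 is F#; a perfect octave above that is F# — scale degree 1.

F#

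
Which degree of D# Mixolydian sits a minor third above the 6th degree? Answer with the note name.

D#

The scale is D# E# F## G# A# B# C#.
The 6th degree is B#; a minor third above that is D# — scale degree 1.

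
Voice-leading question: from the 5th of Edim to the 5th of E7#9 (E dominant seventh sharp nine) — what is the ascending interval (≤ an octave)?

augmented 1st

The 5th of Edim is Bb; the 5th of E7#9 (E dominant seventh sharp nine) is B.
1 letter names make it a unison; at 1 semitone (a half step wider than perfect) the quality is augmented.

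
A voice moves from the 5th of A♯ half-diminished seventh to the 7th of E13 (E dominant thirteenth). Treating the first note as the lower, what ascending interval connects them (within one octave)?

minor seventh

A♯ half-diminished seventh has E as its 5th, and E13 (E dominant thirteenth) has D as its 7th.
E up to D is 10 semitones, a half step narrower than a major seventh, so the interval is minor.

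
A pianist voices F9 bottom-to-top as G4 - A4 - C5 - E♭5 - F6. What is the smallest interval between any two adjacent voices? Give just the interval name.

major second

Adjacent intervals: G4→A4 = major second; A4→C5 = minor third; C5→E♭5 = minor third; E♭5→F6 = major ninth.
The smallest is G4 to A4, a major second (2 semitones).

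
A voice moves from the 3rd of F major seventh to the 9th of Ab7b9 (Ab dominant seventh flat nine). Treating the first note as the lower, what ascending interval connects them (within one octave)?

diminished 2nd

The 3rd of F major seventh is A; the 9th of Ab7b9 (Ab dominant seventh flat nine) is Bbb.
From A to Bbb: 0 semitones over a second = diminished.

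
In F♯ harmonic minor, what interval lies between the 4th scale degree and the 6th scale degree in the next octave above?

F♯ harmonic minor: F♯ G♯ A B C♯ D E♯.
That puts B below D.
10 letter names make it a tenth; at 15 semitones (a half step narrower than major) the quality is minor.

minor tenth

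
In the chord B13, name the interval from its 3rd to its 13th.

Spelling the chord: B D# F# A C# G#.
3rd = D#; 13th = G#.
From D# to G# is 17 semitones, exactly the perfect eleventh.

P11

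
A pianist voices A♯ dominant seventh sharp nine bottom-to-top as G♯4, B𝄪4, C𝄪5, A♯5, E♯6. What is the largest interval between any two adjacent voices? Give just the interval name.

Adjacent intervals: G♯4→B𝄪4 = augmented third; B𝄪4→C𝄪5 = minor second; C𝄪5→A♯5 = minor sixth; A♯5→E♯6 = perfect fifth.
The largest is C𝄪5 to A♯5, a minor sixth (8 semitones).

minor sixth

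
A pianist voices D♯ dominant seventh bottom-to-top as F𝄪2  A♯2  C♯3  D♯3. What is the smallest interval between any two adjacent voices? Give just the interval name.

major second

Adjacent intervals: F𝄪2→A♯2 = minor third; A♯2→C♯3 = minor third; C♯3→D♯3 = major second.
The smallest is C♯3 to D♯3, a major second (2 semitones).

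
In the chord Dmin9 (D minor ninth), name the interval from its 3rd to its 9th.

major 7th

The chord tones of Dm9 are D-F-A-C-E.
So we need the interval from F up to E.
F up to E spans 7 letter names and 11 semitones — a major seventh.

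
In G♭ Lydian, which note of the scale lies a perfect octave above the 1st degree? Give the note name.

Gb

The scale is G♭ A♭ B♭ C D♭ E♭ F.
The 1st degree is G♭; a perfect octave above that is G♭ — scale degree 1.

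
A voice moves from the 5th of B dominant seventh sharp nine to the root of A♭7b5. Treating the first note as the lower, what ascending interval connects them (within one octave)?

diminished third

The 5th of B dominant seventh sharp nine is F♯; the root of A♭7b5 is A♭.
From F♯ to A♭: 2 semitones over a third = diminished.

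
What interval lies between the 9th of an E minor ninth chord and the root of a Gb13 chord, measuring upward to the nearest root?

diminished 2nd

E minor ninth has F# as its 9th, and Gb13 has Gb as its root.
F# up to Gb is 0 semitones, a whole step narrower than a major second, so the interval is diminished.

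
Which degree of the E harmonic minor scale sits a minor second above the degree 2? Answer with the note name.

G

The scale is E F# G A B C D#.
The degree 2 is F#; a minor second above that is G — scale degree 3.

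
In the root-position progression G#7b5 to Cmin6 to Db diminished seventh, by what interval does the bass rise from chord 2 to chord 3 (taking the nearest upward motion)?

m2

The roots are C and Db.
From C to Db: 1 semitone over a second = minor.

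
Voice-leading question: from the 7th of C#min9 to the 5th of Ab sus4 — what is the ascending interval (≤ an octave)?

The 7th of C#min9 is B; the 5th of Ab sus4 is Eb.
4 letter names make it a fourth; at 4 semitones (a half step narrower than perfect) the quality is diminished.

diminished fourth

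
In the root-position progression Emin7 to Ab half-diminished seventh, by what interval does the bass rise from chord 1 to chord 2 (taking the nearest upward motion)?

diminished fourth

The roots are E and Ab.
4 letter names make it a fourth; at 4 semitones (a half step narrower than perfect) the quality is diminished.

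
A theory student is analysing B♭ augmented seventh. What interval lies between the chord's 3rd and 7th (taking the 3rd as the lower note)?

diminished fifth

The chord tones of B♭+7 (B♭ augmented seventh) are B♭ D F♯ A♭.
3rd = D; 7th = A♭.
From D to A♭: 6 semitones over a fifth = diminished.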